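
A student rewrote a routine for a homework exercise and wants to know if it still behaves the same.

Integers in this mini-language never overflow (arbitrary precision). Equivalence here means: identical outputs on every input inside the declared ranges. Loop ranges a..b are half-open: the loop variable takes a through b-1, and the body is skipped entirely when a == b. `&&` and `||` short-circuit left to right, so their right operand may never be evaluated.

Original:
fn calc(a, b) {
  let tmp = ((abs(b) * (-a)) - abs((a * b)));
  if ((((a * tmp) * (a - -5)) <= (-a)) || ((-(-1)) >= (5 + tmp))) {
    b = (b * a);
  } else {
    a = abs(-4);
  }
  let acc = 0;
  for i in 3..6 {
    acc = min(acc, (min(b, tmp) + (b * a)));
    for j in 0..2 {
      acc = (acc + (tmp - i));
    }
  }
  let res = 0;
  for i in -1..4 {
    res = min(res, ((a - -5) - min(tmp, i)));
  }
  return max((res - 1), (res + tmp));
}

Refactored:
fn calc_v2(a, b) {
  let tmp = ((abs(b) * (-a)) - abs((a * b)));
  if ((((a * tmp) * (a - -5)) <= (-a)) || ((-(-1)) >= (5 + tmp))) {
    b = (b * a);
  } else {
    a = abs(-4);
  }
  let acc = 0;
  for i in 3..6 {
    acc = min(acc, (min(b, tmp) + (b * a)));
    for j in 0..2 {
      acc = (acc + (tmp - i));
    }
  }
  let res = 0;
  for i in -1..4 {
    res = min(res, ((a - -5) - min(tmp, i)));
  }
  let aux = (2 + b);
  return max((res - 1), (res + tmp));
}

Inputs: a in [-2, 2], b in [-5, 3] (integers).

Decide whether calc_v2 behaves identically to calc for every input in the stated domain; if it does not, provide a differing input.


Behavior is preserved: although arithmetic usage differs; also constant usage differs; also statement counts differ; also local variable names differ, the outputs never diverge.
Spot check at a=2, b=-1 — calc: tmp := -4 | ((((a * tmp) * (a - -5)) <= (-a)) || ((-(-1)) >= (5 + tmp))): true | b := -2 | acc := 0 | iter i=3: | acc := -8 | iter j=0: | acc := -15 | iter j=1: | acc := -22 | iter i=4: | acc := -22 | iter j=0: | acc := -30 | iter j=1: | acc := -38 | iter i=5: | acc := -38 | iter j=0: | acc := -47 | iter j=1: | acc := -56 | res := 0 | iter i=-1: | res := 0 | iter i=0: | res := 0 | iter i=1: | res := 0 | iter i=2: | res := 0 | iter i=3: | res := 0 | result -1. calc_v2: tmp := -4 | ((((a * tmp) * (a - -5)) <= (-a)) || ((-(-1)) >= (5 + tmp))): true | b := -2 | acc := 0 | iter i=3: | acc := -8 | iter j=0: | acc := -15 | iter j=1: | acc := -22 | iter i=4: | acc := -22 | iter j=0: | acc := -30 | iter j=1: | acc := -38 | iter i=5: | acc := -38 | iter j=0: | acc := -47 | iter j=1: | acc := -56 | res := 0 | iter i=-1: | res := 0 | iter i=0: | res := 0 | iter i=1: | res := 0 | iter i=2: | res := 0 | iter i=3: | res := 0 | aux := 0 | result -1. Both give -1.
Every one of the 45 inputs gives matching results.
verdict: equivalent


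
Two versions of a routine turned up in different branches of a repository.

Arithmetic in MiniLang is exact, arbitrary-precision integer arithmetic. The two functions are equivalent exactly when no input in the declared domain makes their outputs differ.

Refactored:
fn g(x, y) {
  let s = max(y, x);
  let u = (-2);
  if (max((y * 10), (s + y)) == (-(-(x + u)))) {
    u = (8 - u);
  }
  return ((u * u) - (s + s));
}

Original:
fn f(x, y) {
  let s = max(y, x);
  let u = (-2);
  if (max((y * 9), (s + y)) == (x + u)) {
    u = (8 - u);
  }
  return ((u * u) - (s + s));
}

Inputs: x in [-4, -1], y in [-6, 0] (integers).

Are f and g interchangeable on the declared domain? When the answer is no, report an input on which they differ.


Although `9` became `10`, no input in the stated domain can expose it.
Tracing x=-2, y=-6: f: s = -2; u = -2; (max((y * 9), (s + y)) == (x + u)) -> false; return 8 | g: s = -2; u = -2; (max((y * 10), (s + y)) == (-(-(x + u)))) -> false; return 8 — matching result 8.
An exhaustive pass over the 28 declared inputs shows identical outputs.
verdict: equivalent


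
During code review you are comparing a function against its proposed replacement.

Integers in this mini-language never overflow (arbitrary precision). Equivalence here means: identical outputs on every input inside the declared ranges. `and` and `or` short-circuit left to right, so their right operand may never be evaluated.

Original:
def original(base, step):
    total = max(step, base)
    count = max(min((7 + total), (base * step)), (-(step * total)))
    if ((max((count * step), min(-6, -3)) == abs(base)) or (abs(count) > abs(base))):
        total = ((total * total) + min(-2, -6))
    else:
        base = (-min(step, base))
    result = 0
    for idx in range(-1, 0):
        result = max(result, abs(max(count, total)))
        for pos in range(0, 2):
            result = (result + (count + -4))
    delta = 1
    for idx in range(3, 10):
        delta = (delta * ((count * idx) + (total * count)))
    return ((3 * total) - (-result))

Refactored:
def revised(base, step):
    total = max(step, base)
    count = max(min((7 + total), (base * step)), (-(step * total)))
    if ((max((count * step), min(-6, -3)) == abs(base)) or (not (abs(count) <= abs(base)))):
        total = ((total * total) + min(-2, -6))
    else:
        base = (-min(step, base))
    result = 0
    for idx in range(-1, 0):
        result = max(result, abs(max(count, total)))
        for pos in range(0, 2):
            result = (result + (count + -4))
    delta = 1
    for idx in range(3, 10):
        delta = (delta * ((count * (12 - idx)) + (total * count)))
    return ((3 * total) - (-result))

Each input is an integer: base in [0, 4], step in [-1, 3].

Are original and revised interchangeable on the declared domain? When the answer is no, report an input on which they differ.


This is a faithful refactor — comparison usage differs; and constant usage differs; and arithmetic usage differs; and boolean connective usage differs, but the computed results match everywhere.
Spot check at base=4, step=-1 — original: total := 4 | count := 4 | ((max((count * step), min(-6, -3)) == abs(base)) or (abs(count) > abs(base))): false | base := 1 | result := 0 | iter idx=-1: | result := 4 | iter pos=0: | result := 4 | iter pos=1: | result := 4 | delta := 1 | iter idx=3: | delta := 28 | iter idx=4: | delta := 896 | iter idx=5: | delta := 32256 | iter idx=6: | delta := 1290240 | iter idx=7: | delta := 56770560 | iter idx=8: | delta := 2724986880 | iter idx=9: | delta := 141699317760 | result 16. revised: total := 4 | count := 4 | ((max((count * step), min(-6, -3)) == abs(base)) or (not (abs(count) <= abs(base)))): false | base := 1 | result := 0 | iter idx=-1: | result := 4 | iter pos=0: | result := 4 | iter pos=1: | result := 4 | delta := 1 | iter idx=3: | delta := 52 | iter idx=4: | delta := 2496 | iter idx=5: | delta := 109824 | iter idx=6: | delta := 4392960 | iter idx=7: | delta := 158146560 | iter idx=8: | delta := 5060689920 | iter idx=9: | delta := 141699317760 | result 16. Both give 16.
Checked all 25 inputs in the declared domain: the outputs agree on every one.
verdict: equivalent


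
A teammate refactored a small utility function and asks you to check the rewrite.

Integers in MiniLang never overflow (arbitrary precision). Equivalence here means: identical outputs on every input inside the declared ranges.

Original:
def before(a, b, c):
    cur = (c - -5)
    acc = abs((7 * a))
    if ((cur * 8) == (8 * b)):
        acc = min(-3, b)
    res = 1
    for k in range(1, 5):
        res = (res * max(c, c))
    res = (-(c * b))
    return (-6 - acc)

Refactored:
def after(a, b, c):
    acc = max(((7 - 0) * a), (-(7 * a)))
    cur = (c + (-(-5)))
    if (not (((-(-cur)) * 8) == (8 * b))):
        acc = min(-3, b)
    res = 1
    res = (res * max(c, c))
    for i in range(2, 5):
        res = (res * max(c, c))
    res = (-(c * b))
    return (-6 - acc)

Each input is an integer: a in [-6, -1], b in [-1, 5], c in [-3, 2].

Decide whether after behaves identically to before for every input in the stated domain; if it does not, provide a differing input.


Take a=-6, b=-1, c=-3.
before: cur := 2 | acc := 42 | ((cur * 8) == (8 * b)): false | res := 1 | iter k=1: | res := -3 | iter k=2: | res := 9 | iter k=3: | res := -27 | iter k=4: | res := 81 | res := -3 | result -48
after: acc := 42 | cur := 2 | (not (((-(-cur)) * 8) == (8 * b))): true | acc := -3 | res := 1 | res := -3 | iter i=2: | res := 9 | iter i=3: | res := -27 | iter i=4: | res := 81 | res := -3 | result -3
-48 vs -3 — the two versions disagree here.
verdict: not equivalent; witness: a=-6, b=-1, c=-3


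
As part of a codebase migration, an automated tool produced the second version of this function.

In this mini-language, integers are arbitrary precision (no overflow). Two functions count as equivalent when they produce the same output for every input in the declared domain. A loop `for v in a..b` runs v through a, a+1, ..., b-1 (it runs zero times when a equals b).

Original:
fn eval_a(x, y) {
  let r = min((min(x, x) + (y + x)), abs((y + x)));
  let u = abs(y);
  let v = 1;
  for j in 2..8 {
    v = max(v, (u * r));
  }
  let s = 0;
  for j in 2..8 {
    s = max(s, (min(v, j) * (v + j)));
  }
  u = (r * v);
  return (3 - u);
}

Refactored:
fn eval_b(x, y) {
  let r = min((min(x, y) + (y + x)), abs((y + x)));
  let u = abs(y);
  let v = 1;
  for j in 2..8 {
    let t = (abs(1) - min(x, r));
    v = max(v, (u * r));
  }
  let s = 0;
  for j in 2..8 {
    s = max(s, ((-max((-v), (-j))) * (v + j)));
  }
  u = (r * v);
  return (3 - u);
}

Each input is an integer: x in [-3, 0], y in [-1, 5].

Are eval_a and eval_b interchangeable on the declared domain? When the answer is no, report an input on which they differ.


Run the pair on x=0, y=-1.
eval_a: r = -1; u = 1; v = 1; [j=2]; v = 1; [j=3]; v = 1; [j=4]; v = 1; [j=5]; v = 1; [j=6]; v = 1; [j=7]; v = 1; s = 0; [j=2]; s = 3; [j=3]; s = 4; [j=4]; s = 5; [j=5]; s = 6; [j=6]; s = 7; [j=7]; s = 8; u = -1; return 4
eval_b: r = -2; u = 1; v = 1; [j=2]; t = 3; v = 1; [j=3]; t = 3; v = 1; [j=4]; t = 3; v = 1; [j=5]; t = 3; v = 1; [j=6]; t = 3; v = 1; [j=7]; t = 3; v = 1; s = 0; [j=2]; s = 3; [j=3]; s = 4; [j=4]; s = 5; [j=5]; s = 6; [j=6]; s = 7; [j=7]; s = 8; u = -2; return 5
4 != 5, so the rewrite changes behavior.
verdict: not equivalent; witness: x=0, y=-1


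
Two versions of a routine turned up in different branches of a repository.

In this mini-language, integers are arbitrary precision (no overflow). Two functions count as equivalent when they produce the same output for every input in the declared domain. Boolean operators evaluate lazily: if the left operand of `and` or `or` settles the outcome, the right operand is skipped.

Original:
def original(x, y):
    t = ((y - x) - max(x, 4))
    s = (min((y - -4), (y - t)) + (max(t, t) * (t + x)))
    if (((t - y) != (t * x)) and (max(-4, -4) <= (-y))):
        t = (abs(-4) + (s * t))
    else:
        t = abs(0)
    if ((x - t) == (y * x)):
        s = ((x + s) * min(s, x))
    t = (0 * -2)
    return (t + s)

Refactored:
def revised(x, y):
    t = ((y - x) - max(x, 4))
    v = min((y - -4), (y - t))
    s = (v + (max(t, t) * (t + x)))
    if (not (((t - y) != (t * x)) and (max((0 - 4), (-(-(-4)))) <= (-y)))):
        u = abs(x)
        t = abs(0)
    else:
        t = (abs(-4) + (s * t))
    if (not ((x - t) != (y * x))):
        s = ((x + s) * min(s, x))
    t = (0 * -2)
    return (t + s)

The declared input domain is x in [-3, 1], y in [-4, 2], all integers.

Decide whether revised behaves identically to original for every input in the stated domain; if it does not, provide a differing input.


Side by side, the visible changes include: boolean connective usage differs, local variable names differ, constant usage differs, statement counts differ, comparison usage differs, arithmetic usage differs, min/max/abs usage differs.
As a probe, take x=-3, y=-1: original runs t=-2, then s=11, then (((t - y) != (t * x)) and (max(-4, -4) <= (-y))) is true, then t=-18, then ((x - t) == (y * x)) is false, then t=0, then returns 11; revised runs t=-2, then v=1, then s=11, then (not (((t - y) != (t * x)) and (max((0 - 4), (-(-(-4)))) <= (-y)))) is false, then t=-18, then (not ((x - t) != (y * x))) is false, then t=0, then returns 11; both end at 11.
Every one of the 35 inputs gives matching results.
verdict: equivalent


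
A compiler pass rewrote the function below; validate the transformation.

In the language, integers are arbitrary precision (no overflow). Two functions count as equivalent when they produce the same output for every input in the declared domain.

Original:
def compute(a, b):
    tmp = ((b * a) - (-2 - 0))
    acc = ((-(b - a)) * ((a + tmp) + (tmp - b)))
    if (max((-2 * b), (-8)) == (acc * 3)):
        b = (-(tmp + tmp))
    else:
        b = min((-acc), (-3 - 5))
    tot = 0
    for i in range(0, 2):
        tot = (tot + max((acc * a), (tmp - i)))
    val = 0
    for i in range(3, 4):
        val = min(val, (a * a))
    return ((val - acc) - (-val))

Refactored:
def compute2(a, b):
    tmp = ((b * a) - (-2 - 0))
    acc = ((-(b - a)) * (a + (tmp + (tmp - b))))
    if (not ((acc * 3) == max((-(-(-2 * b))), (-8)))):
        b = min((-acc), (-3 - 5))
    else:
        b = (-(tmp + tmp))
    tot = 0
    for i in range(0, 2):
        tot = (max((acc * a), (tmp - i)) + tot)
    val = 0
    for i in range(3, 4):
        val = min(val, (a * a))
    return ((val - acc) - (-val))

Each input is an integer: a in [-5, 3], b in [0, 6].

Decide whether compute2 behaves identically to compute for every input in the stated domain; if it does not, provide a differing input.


Changes here: boolean connective usage differs; the full 63-point sweep finds no disagreement.
verdict: equivalent


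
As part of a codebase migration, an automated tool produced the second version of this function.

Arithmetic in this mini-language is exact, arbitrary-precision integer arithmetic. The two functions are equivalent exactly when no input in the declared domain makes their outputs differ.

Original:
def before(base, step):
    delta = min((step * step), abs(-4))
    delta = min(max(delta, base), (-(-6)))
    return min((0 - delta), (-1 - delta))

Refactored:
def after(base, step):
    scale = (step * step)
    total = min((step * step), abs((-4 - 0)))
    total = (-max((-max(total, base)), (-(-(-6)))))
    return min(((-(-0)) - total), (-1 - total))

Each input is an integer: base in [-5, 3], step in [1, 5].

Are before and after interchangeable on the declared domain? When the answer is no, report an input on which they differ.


Behavior is preserved: although local variable names differ; also statement counts differ; also constant usage differs; also arithmetic usage differs; also min/max/abs usage differs, the outputs never diverge.
Spot check at base=-4, step=5 — before: delta := 4 | delta := 4 | result -5. after: scale := 25 | total := 4 | total := 4 | result -5. Both give -5.
Sweeping the whole domain (45 inputs) finds no disagreement.
verdict: equivalent


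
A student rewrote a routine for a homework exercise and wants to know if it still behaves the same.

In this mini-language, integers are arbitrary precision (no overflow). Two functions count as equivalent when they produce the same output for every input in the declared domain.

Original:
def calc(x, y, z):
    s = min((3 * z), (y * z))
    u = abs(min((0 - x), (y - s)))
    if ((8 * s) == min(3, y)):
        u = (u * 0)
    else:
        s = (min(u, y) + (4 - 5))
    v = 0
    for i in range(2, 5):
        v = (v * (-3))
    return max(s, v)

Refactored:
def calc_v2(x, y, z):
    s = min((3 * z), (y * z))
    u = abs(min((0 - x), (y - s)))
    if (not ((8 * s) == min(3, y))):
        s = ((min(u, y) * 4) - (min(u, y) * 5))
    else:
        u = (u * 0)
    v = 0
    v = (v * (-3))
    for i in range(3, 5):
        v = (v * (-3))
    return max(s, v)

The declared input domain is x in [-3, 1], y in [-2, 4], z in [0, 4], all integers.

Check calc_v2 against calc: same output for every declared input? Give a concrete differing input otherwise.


Run the pair on x=-3, y=-2, z=0.
calc: s := 0 | u := 2 | ((8 * s) == min(3, y)): false | s := -3 | v := 0 | iter i=2: | v := 0 | iter i=3: | v := 0 | iter i=4: | v := 0 | result 0
calc_v2: s := 0 | u := 2 | (not ((8 * s) == min(3, y))): true | s := 2 | v := 0 | v := 0 | iter i=3: | v := 0 | iter i=4: | v := 0 | result 2
0 against 2: the behavior changed.
verdict: not equivalent; witness: x=-3, y=-2, z=0


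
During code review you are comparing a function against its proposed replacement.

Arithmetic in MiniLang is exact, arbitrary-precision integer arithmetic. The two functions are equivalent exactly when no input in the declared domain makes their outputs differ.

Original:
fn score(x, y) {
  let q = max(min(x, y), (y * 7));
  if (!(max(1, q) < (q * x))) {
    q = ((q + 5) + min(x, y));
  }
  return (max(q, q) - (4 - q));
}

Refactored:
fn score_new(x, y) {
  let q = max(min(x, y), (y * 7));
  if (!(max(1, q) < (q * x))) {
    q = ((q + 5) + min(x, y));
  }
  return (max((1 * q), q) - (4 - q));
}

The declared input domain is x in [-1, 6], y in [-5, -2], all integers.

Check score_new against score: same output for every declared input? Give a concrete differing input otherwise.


Behavior is preserved: although arithmetic usage differs, constant usage differs, the outputs never diverge.
Spot check at x=4, y=-3 — score: q := -3 | (!(max(1, q) < (q * x))): true | q := -1 | result -6. score_new: q := -3 | (!(max(1, q) < (q * x))): true | q := -1 | result -6. Both give -6.
An exhaustive pass over the 32 declared inputs shows identical outputs.
verdict: equivalent


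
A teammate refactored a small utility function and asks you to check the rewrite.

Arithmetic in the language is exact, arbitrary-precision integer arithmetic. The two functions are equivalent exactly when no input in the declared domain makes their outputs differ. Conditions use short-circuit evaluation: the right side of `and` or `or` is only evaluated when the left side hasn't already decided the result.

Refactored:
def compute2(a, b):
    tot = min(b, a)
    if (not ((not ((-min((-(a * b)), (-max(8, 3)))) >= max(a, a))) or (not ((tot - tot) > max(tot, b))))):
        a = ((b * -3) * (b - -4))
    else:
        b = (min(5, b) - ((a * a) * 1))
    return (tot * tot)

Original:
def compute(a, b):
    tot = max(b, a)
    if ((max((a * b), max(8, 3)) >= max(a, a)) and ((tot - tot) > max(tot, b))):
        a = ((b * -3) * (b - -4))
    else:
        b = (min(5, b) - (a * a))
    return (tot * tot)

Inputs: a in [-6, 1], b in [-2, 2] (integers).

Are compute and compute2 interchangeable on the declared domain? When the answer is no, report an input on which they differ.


On input a=-6, b=-2, compute returns 4 while compute2 returns 36.
verdict: not equivalent; witness: a=-6, b=-2


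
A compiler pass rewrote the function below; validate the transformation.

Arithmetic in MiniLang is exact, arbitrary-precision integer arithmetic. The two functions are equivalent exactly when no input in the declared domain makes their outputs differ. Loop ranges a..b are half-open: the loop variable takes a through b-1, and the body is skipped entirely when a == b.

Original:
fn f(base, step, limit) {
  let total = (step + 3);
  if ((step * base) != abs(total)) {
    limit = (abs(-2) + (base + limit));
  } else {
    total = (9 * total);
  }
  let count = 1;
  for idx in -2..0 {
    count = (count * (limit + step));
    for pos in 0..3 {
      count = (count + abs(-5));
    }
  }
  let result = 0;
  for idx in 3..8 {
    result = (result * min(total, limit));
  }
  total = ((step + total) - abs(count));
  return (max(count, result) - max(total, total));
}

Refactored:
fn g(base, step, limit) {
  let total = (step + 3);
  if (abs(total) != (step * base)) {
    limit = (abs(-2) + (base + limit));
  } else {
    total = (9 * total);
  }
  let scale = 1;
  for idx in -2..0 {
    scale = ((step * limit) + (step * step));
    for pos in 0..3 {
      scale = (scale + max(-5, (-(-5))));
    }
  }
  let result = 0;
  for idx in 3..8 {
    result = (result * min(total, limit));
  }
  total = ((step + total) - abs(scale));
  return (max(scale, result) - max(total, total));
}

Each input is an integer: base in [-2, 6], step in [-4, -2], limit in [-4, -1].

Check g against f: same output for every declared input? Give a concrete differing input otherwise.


The rewrite breaks on base=-2, step=-4, limit=-4, where the results are 46 and 99.
f: total=-1, then ((step * base) != abs(total)) is true, then limit=-4, then count=1, then (idx=-2), then count=-8, then (pos=0), then count=-3, then (pos=1), then count=2, then (pos=2), then count=7, then (idx=-1), then count=-56, then (pos=0), then count=-51, then (pos=1), then count=-46, then (pos=2), then count=-41, then result=0, then (idx=3), then result=0, then (idx=4), then result=0, then (idx=5), then result=0, then (idx=6), then result=0, then (idx=7), then result=0, then total=-46, then returns 46
g: total=-1, then (abs(total) != (step * base)) is true, then limit=-4, then scale=1, then (idx=-2), then scale=32, then (pos=0), then scale=37, then (pos=1), then scale=42, then (pos=2), then scale=47, then (idx=-1), then scale=32, then (pos=0), then scale=37, then (pos=1), then scale=42, then (pos=2), then scale=47, then result=0, then (idx=3), then result=0, then (idx=4), then result=0, then (idx=5), then result=0, then (idx=6), then result=0, then (idx=7), then result=0, then total=-52, then returns 99
verdict: not equivalent; witness: base=-2, step=-4, limit=-4


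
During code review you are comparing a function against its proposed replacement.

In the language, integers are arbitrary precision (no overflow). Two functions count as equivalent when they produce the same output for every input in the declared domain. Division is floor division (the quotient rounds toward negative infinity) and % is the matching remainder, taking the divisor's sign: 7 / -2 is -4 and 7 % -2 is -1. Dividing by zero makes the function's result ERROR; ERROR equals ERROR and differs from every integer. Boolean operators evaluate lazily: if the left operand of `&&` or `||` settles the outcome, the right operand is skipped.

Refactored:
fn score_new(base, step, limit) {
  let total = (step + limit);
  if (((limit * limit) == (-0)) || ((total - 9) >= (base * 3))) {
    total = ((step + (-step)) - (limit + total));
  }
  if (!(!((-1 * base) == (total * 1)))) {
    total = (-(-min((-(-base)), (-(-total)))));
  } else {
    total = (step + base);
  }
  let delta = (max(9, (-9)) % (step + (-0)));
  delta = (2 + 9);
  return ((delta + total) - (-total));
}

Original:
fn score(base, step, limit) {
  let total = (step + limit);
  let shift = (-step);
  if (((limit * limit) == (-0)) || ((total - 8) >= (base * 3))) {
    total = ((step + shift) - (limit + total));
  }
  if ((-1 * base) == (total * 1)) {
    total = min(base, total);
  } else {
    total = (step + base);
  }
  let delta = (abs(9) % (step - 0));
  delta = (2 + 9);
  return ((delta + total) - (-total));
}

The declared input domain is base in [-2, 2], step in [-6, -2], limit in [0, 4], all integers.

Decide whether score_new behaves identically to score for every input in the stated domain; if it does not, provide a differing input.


There is a counterexample at base=-2, step=-2, limit=4: 3 on one side, 7 on the other.
score: total := 2 | shift := 2 | (((limit * limit) == (-0)) || ((total - 8) >= (base * 3))): true | total := -6 | ((-1 * base) == (total * 1)): false | total := -4 | delta := -1 | delta := 11 | result 3
score_new: total := 2 | (((limit * limit) == (-0)) || ((total - 9) >= (base * 3))): false | (!(!((-1 * base) == (total * 1)))): true | total := -2 | delta := -1 | delta := 11 | result 7
verdict: not equivalent; witness: base=-2, step=-2, limit=4


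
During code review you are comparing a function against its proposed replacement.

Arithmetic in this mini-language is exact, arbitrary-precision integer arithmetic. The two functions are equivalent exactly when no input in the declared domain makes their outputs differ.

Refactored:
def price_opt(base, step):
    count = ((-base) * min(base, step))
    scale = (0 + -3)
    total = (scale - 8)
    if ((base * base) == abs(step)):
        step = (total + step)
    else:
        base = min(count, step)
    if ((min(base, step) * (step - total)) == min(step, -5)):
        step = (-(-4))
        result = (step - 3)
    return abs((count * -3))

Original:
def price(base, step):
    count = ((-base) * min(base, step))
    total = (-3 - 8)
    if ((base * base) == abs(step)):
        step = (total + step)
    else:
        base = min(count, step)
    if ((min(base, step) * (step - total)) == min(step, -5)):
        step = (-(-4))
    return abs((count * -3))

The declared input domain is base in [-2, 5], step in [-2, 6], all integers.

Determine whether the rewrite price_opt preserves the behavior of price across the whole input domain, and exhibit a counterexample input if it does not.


Differences: local variable names differ, plus constant usage differs, plus arithmetic usage differs, plus statement counts differ — yet all 72 inputs agree.
verdict: equivalent


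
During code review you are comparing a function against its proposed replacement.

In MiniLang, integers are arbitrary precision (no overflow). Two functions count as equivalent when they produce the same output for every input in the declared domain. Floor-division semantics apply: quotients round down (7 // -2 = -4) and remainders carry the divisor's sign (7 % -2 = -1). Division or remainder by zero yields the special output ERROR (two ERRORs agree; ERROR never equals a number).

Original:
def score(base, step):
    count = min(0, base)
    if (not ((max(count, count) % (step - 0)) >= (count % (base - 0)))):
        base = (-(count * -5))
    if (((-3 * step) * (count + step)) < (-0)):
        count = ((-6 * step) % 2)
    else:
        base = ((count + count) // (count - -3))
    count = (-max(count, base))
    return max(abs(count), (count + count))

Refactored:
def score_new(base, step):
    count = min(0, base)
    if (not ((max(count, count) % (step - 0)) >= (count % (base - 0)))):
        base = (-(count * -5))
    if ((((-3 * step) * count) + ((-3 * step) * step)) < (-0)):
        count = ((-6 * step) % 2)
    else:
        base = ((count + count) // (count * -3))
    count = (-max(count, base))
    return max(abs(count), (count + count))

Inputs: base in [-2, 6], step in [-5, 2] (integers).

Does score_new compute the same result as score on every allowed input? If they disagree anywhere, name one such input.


There is a counterexample at base=-2, step=1: 4 on one side, 2 on the other.
score: count=-2, then (not ((max(count, count) % (step - 0)) >= (count % (base - 0)))) is false, then (((-3 * step) * (count + step)) < (-0)) is false, then base=-4, then count=2, then returns 4
score_new: count=-2, then (not ((max(count, count) % (step - 0)) >= (count % (base - 0)))) is false, then ((((-3 * step) * count) + ((-3 * step) * step)) < (-0)) is false, then base=-1, then count=1, then returns 2
verdict: not equivalent; witness: base=-2, step=1


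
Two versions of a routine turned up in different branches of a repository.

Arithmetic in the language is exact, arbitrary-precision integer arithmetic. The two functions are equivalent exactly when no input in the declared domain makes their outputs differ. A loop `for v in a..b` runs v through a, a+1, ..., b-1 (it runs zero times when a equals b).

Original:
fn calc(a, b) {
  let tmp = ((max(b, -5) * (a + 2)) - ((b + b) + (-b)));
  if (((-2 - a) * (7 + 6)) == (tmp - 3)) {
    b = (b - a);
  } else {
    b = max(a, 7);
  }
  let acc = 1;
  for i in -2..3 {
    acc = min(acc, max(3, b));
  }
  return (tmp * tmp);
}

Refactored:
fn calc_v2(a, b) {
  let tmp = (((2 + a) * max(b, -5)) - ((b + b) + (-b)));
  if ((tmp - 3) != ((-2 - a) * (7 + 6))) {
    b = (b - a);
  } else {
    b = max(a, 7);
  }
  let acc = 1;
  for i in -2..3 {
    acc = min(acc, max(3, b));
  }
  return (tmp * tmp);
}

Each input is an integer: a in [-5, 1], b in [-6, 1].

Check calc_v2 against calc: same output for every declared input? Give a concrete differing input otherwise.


Equivalent. One difference looks behavioral, but it never changes the outcome for any declared input.
An exhaustive pass over the 56 declared inputs shows identical outputs.
Tracing a=-5, b=-6: calc: tmp=21, then (((-2 - a) * (7 + 6)) == (tmp - 3)) is false, then b=7, then acc=1, then (i=-2), then acc=1, then (i=-1), then acc=1, then (i=0), then acc=1, then (i=1), then acc=1, then (i=2), then acc=1, then returns 441 | calc_v2: tmp=21, then ((tmp - 3) != ((-2 - a) * (7 + 6))) is true, then b=-1, then acc=1, then (i=-2), then acc=1, then (i=-1), then acc=1, then (i=0), then acc=1, then (i=1), then acc=1, then (i=2), then acc=1, then returns 441 — matching result 441.
verdict: equivalent


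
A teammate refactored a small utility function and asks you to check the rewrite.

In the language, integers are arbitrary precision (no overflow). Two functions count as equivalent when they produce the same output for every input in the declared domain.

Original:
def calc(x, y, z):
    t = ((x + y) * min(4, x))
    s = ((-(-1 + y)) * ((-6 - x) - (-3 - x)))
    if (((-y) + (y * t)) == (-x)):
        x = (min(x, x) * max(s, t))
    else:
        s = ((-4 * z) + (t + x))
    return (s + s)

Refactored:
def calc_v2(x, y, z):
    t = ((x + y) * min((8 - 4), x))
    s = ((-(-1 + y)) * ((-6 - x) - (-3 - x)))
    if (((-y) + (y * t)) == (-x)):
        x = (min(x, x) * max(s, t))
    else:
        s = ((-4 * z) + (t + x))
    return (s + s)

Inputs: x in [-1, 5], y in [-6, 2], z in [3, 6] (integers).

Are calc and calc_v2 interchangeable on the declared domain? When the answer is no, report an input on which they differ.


Reading the diff, among the changes: constant usage differs; also arithmetic usage differs.
As a probe, take x=0, y=-3, z=4: calc runs t := 0 | s := -12 | (((-y) + (y * t)) == (-x)): false | s := -16 | result -32; calc_v2 runs t := 0 | s := -12 | (((-y) + (y * t)) == (-x)): false | s := -16 | result -32; both end at -32.
An exhaustive pass over the 252 declared inputs shows identical outputs.
verdict: equivalent


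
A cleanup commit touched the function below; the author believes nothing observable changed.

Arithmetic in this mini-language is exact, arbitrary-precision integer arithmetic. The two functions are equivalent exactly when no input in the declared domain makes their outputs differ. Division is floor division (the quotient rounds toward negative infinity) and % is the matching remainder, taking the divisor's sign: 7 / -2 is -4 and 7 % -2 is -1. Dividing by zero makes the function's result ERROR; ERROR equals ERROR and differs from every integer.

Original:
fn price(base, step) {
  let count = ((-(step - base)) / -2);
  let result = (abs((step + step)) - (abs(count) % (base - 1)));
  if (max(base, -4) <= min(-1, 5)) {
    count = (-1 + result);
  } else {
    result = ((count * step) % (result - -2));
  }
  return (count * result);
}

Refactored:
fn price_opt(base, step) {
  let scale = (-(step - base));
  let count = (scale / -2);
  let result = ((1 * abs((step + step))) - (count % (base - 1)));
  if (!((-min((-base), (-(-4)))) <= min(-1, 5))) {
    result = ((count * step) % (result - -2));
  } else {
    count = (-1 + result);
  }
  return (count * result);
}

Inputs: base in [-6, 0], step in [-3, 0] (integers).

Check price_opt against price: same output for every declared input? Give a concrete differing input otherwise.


The rewrite breaks on base=-2, step=-3, where the results are 56 and 42.
price: count := -1 | result := 8 | (max(base, -4) <= min(-1, 5)): true | count := 7 | result 56
price_opt: scale := 1 | count := -1 | result := 7 | (!((-min((-base), (-(-4)))) <= min(-1, 5))): false | count := 6 | result 42
verdict: not equivalent; witness: base=-2, step=-3


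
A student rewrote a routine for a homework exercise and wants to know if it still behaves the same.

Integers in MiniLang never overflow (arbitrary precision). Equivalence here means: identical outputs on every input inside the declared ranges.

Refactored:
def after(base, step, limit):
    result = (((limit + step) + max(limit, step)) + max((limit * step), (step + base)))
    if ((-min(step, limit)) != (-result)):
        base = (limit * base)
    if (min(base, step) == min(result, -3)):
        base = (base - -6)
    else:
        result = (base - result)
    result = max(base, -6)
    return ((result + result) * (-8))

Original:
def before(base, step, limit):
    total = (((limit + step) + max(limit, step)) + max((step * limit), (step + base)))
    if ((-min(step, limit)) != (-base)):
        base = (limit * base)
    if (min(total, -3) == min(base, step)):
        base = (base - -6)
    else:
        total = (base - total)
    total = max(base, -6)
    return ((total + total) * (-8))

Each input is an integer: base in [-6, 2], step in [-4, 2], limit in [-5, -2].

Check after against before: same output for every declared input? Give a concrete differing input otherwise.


At base=-6, step=-2, limit=-2: before gives -192, after gives 96.
verdict: not equivalent; witness: base=-6, step=-2, limit=-2


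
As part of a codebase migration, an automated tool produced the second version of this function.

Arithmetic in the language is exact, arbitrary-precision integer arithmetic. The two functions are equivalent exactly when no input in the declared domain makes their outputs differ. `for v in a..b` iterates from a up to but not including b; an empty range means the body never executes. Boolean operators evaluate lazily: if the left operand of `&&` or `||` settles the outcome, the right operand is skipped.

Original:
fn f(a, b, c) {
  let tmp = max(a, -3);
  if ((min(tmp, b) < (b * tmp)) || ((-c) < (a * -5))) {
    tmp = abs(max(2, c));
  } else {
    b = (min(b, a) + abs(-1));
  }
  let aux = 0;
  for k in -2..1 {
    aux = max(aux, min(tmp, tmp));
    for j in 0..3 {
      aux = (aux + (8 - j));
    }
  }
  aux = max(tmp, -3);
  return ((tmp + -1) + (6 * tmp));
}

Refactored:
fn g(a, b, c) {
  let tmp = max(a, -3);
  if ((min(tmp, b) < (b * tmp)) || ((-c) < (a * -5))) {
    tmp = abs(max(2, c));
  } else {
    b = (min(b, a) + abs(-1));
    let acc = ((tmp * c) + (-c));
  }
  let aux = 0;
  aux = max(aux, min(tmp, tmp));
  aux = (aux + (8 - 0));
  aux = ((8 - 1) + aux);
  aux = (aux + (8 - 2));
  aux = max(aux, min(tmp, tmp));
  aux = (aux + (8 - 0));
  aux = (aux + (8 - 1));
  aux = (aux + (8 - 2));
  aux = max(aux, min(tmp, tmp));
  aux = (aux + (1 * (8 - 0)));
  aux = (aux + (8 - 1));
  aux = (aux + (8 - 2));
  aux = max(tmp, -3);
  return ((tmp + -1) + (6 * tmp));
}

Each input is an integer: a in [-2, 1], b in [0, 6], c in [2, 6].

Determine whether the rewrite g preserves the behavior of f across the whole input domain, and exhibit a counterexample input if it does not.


Equivalent — the differences include min/max/abs usage differs, plus arithmetic usage differs, plus loop structure differs, plus statement counts differ, plus constant usage differs, plus local variable names differ, yet no declared input distinguishes the two.
One worked example (a=0, b=4, c=3) — f: tmp = 0; ((min(tmp, b) < (b * tmp)) || ((-c) < (a * -5))) -> true; tmp = 3; aux = 0; [k=-2]; aux = 3; [j=0]; aux = 11; [j=1]; aux = 18; [j=2]; aux = 24; [k=-1]; aux = 24; [j=0]; aux = 32; [j=1]; aux = 39; [j=2]; aux = 45; [k=0]; aux = 45; [j=0]; aux = 53; [j=1]; aux = 60; [j=2]; aux = 66; aux = 3; return 20; g: tmp = 0; ((min(tmp, b) < (b * tmp)) || ((-c) < (a * -5))) -> true; tmp = 3; aux = 0; aux = 3; aux = 11; aux = 18; aux = 24; aux = 24; aux = 32; aux = 39; aux = 45; aux = 45; aux = 53; aux = 60; aux = 66; aux = 3; return 20; agreement on 20.
Across all 140 domain points the two functions coincide.
verdict: equivalent


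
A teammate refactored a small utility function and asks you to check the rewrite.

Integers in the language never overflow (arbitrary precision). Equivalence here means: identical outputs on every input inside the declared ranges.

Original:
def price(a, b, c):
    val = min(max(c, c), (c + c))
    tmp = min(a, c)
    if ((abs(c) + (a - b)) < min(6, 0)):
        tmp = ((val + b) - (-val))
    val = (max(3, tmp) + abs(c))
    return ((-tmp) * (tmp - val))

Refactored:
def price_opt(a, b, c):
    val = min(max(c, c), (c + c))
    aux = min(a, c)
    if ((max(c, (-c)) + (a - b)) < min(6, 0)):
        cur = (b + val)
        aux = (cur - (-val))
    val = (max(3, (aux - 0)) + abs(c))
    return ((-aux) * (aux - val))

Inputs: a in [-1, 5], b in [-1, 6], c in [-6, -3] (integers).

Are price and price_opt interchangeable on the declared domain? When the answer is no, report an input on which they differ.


The two versions differ — the changes include constant usage differs, plus local variable names differ, plus min/max/abs usage differs, plus statement counts differ, plus arithmetic usage differs.
Spot check at a=2, b=4, c=-3 — price: val := -6 | tmp := -3 | ((abs(c) + (a - b)) < min(6, 0)): false | val := 6 | result -27. price_opt: val := -6 | aux := -3 | ((max(c, (-c)) + (a - b)) < min(6, 0)): false | val := 6 | result -27. Both give -27.
Every one of the 224 inputs gives matching results.
verdict: equivalent


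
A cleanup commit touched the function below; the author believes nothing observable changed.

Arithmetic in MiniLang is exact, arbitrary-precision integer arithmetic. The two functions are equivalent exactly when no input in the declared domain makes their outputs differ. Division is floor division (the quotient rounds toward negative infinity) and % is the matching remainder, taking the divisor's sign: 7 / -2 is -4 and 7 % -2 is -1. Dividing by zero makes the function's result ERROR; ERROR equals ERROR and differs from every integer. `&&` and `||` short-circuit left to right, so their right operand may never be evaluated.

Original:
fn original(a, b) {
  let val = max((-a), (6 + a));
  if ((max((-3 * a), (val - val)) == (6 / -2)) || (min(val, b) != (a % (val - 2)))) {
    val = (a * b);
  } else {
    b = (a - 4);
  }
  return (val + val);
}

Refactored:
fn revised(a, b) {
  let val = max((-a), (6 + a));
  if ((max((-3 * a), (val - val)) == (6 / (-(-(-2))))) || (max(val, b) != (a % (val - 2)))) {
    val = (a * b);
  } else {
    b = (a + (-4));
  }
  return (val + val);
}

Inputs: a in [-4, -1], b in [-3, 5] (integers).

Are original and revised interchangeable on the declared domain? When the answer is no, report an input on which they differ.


Take a=-4, b=0.
original: val := 4 | ((max((-3 * a), (val - val)) == (6 / -2)) || (min(val, b) != (a % (val - 2)))): false | b := -8 | result 8
revised: val := 4 | ((max((-3 * a), (val - val)) == (6 / (-(-(-2))))) || (max(val, b) != (a % (val - 2)))): true | val := 0 | result 0
8 and 0 differ, so these are not the same function on this domain.
verdict: not equivalent; witness: a=-4, b=0


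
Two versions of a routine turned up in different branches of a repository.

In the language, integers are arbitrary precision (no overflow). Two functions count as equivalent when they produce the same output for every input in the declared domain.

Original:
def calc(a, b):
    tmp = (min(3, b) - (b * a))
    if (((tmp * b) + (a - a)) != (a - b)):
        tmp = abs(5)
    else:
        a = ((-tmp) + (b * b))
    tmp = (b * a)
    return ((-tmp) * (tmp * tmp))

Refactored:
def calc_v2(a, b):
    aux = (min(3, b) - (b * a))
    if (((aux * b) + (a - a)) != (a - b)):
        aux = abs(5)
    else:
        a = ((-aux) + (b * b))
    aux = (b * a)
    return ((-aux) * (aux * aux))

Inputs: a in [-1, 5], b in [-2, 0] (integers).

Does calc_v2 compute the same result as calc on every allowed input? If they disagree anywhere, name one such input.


Equivalent — the differences include local variable names differ, yet no declared input distinguishes the two.
Tracing a=4, b=-1: calc: tmp becomes 3; next (((tmp * b) + (a - a)) != (a - b)) evaluates to true; next tmp becomes 5; next tmp becomes -4; next final value 64 | calc_v2: aux becomes 3; next (((aux * b) + (a - a)) != (a - b)) evaluates to true; next aux becomes 5; next aux becomes -4; next final value 64 — matching result 64.
Sweeping the whole domain (21 inputs) finds no disagreement.
verdict: equivalent


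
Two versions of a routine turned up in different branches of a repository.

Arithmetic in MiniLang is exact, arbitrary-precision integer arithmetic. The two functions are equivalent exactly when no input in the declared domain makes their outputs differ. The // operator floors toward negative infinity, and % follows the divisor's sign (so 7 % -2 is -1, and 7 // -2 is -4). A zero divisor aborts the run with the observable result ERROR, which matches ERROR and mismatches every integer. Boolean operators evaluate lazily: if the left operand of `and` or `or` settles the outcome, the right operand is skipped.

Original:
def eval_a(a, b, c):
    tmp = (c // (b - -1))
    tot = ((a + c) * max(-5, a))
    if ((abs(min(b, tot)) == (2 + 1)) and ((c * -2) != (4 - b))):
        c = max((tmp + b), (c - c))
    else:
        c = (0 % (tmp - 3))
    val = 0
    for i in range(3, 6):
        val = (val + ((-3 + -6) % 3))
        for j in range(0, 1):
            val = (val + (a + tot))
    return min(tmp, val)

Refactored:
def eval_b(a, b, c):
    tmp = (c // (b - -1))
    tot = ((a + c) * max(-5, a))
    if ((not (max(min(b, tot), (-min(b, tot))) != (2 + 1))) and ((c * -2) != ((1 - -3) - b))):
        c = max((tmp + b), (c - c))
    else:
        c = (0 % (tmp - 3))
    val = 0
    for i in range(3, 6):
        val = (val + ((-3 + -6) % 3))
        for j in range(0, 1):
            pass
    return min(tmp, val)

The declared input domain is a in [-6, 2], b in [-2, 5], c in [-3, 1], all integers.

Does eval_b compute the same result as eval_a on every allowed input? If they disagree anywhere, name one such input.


Try a=-6, b=-2, c=-2.
eval_a: tmp becomes 2; next tot becomes 40; next ((abs(min(b, tot)) == (2 + 1)) and ((c * -2) != (4 - b))) evaluates to false; next c becomes 0; next val becomes 0; next at i=3:; next val becomes 0; next at j=0:; next val becomes 34; next at i=4:; next val becomes 34; next at j=0:; next val becomes 68; next at i=5:; next val becomes 68; next at j=0:; next val becomes 102; next final value 2
eval_b: tmp becomes 2; next tot becomes 40; next ((not (max(min(b, tot), (-min(b, tot))) != (2 + 1))) and ((c * -2) != ((1 - -3) - b))) evaluates to false; next c becomes 0; next val becomes 0; next at i=3:; next val becomes 0; next at j=0:; next at i=4:; next val becomes 0; next at j=0:; next at i=5:; next val becomes 0; next at j=0:; next final value 0
2 vs 0 — the two versions disagree here.
verdict: not equivalent; witness: a=-6, b=-2, c=-2
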